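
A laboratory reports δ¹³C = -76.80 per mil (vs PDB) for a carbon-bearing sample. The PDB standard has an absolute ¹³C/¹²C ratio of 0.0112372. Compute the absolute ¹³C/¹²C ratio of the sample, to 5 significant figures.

0.010374

R_sample = R_standard × (δ¹³C/1000 + 1)
R_sample = 0.0112372 × (-76.80/1000 + 1) = 0.0112372 × 0.923200
R_sample = 0.0103742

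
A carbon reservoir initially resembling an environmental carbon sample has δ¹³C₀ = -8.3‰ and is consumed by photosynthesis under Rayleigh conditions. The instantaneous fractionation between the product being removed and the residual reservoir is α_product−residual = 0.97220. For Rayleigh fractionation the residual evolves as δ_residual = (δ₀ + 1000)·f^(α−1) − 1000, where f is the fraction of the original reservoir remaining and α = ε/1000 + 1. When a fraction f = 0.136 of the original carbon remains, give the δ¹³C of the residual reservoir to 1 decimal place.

48.3‰

Rayleigh residual: δ_res = (δ₀ + 1000)·f^(α−1) − 1000
α − 1 = -0.02780
f^(α−1) = 0.136^(-0.02780) = 1.057031
δ_res = (-8.3 + 1000) × 1.057031 − 1000 = 1048.257 − 1000 = 48.26‰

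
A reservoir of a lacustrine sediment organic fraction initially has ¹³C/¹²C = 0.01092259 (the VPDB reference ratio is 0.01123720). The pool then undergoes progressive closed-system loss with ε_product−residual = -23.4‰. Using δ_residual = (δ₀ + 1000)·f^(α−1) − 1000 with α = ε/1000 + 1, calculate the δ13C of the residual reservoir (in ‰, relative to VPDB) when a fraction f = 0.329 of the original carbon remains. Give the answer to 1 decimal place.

-2.4‰

δ₀ = (0.01092259/0.01123720 − 1)×1000 = (0.972003 − 1)×1000 = -27.997‰
α − 1 = ε/1000 = -0.0234
f^(α−1) = 0.329^(-0.0234) = 1.026355
δ_res = (-27.997 + 1000) × 1.026355 − 1000 = 997.620 − 1000 = -2.38‰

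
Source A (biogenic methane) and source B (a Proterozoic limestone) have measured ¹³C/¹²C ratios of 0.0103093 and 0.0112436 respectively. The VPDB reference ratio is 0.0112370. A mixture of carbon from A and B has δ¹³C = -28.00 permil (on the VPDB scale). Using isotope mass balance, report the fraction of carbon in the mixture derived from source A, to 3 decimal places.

0.344

δ_A = (0.0103093/0.0112370 − 1)×1000 = (0.917442 − 1)×1000 = -82.558 permil
δ_B = (0.0112436/0.0112370 − 1)×1000 = (1.000587 − 1)×1000 = 0.587 permil
f_A = (δ_mix − δ_B)/(δ_A − δ_B) = (-28.00 − (0.587))/(-82.558 − (0.587))
f_A = -28.587 / -83.145 = 0.3438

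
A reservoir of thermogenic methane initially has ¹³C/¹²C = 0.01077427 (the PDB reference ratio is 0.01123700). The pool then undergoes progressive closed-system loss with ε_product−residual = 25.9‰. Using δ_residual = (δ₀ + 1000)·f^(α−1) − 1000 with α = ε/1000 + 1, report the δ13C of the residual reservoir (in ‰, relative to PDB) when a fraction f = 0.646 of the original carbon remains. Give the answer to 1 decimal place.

δ₀ = (0.01077427/0.01123700 − 1)×1000 = (0.958821 − 1)×1000 = -41.179‰
α − 1 = ε/1000 = 0.0259
f^(α−1) = 0.646^(0.0259) = 0.988747
δ_res = (-41.179 + 1000) × 0.988747 − 1000 = 948.031 − 1000 = -51.97‰

-52.0‰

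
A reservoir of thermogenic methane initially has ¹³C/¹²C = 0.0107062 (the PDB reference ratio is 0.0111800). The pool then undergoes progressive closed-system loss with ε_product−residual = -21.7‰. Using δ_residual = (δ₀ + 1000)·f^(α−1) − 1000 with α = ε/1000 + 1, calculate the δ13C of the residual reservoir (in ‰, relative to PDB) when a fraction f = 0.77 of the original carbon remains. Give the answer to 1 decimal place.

-36.9‰

δ₀ = (0.0107062/0.0111800 − 1)×1000 = (0.957621 − 1)×1000 = -42.379‰
α − 1 = ε/1000 = -0.0217
f^(α−1) = 0.77^(-0.0217) = 1.005688
δ_res = (-42.379 + 1000) × 1.005688 − 1000 = 963.067 − 1000 = -36.93‰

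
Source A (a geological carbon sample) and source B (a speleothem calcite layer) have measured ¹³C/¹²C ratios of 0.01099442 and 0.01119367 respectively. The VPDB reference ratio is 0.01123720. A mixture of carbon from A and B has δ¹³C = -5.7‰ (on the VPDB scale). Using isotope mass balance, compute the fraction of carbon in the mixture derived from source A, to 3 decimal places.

0.103

δ_A = (0.01099442/0.01123720 − 1)×1000 = (0.978395 − 1)×1000 = -21.605‰
δ_B = (0.01119367/0.01123720 − 1)×1000 = (0.996126 − 1)×1000 = -3.874‰
f_A = (δ_mix − δ_B)/(δ_A − δ_B) = (-5.7 − (-3.874))/(-21.605 − (-3.874))
f_A = -1.826 / -17.731 = 0.1030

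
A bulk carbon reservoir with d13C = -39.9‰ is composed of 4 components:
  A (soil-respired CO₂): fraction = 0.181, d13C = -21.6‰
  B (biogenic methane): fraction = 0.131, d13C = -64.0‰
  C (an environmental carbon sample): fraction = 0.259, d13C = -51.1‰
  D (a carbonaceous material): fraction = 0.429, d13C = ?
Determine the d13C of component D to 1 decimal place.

-33.5‰

Isotope mass balance: δ_bulk = Σ fᵢ·δᵢ.
-39.9 = 0.181×(-21.6) + 0.131×(-64.0) + 0.259×(-51.1) + 0.429×δ_D
0.429·δ_D = -39.9 − (-25.529) = -14.371
δ_D = -14.371 / 0.429 = -33.50‰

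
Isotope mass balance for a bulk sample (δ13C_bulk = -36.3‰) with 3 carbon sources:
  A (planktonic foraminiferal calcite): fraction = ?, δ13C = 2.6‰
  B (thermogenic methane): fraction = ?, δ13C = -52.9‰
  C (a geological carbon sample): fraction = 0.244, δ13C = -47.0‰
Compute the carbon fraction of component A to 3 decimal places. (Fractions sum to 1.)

Let f_A and f_B be the unknown fractions; fractions sum to 1 so f_A + f_B = 0.756.
Mass balance: Σ fᵢ·δᵢ = δ_bulk ⇒ f_A·(2.6) + f_B·(-52.9) = -36.3 − (-11.468) = -24.832
Substitute f_B = 0.756 − f_A:
f_A·(2.6 − -52.9) = -24.832 − 0.756×(-52.9) = 15.160
f_A = 15.160 / 55.5 = 0.2732

0.273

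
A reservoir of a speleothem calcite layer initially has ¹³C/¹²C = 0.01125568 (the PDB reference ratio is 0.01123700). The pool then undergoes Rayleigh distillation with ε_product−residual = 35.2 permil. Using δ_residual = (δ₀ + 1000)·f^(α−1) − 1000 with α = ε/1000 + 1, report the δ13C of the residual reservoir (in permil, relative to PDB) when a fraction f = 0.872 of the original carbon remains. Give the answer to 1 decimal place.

-3.2 permil

δ₀ = (0.01125568/0.01123700 − 1)×1000 = (1.001662 − 1)×1000 = 1.662 permil
α − 1 = ε/1000 = 0.0352
f^(α−1) = 0.872^(0.0352) = 0.995190
δ_res = (1.662 + 1000) × 0.995190 − 1000 = 996.845 − 1000 = -3.16 permil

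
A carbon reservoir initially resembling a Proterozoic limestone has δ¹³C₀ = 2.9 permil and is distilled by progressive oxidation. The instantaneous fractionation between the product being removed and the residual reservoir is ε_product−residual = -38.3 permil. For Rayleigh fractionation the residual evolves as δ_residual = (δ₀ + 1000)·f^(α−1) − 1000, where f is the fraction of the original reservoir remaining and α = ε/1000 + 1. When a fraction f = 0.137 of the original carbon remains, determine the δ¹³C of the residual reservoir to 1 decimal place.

Rayleigh residual: δ_res = (δ₀ + 1000)·f^(α−1) − 1000
α = ε/1000 + 1 = 0.96170, so α − 1 = -0.03830
f^(α−1) = 0.137^(-0.03830) = 1.079105
δ_res = (2.9 + 1000) × 1.079105 − 1000 = 1082.234 − 1000 = 82.23 permil

82.2 permil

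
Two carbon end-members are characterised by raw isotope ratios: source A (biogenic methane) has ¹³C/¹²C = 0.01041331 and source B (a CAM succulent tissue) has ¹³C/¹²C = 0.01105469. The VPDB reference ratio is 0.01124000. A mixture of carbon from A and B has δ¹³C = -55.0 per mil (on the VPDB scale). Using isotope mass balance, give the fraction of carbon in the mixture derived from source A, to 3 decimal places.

0.675

δ_A = (0.01041331/0.01124000 − 1)×1000 = (0.926451 − 1)×1000 = -73.549 per mil
δ_B = (0.01105469/0.01124000 − 1)×1000 = (0.983513 − 1)×1000 = -16.487 per mil
f_A = (δ_mix − δ_B)/(δ_A − δ_B) = (-55.0 − (-16.487))/(-73.549 − (-16.487))
f_A = -38.513 / -57.062 = 0.6749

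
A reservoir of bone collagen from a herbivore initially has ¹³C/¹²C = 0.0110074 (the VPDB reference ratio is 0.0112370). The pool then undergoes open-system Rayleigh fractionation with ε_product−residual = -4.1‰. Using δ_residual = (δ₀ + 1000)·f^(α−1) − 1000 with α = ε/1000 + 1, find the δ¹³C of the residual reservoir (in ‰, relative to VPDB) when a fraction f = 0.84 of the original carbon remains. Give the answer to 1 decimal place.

-19.7‰

δ₀ = (0.0110074/0.0112370 − 1)×1000 = (0.979568 − 1)×1000 = -20.432‰
α − 1 = ε/1000 = -0.0041
f^(α−1) = 0.84^(-0.0041) = 1.000715
δ_res = (-20.432 + 1000) × 1.000715 − 1000 = 980.268 − 1000 = -19.73‰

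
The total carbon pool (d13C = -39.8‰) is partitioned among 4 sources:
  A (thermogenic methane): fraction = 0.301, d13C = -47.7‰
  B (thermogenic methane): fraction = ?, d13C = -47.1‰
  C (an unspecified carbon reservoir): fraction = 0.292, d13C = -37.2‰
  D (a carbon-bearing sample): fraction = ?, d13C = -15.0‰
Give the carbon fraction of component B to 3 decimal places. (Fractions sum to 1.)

Let f_B and f_D be the unknown fractions; fractions sum to 1 so f_B + f_D = 0.407.
Mass balance: Σ fᵢ·δᵢ = δ_bulk ⇒ f_B·(-47.1) + f_D·(-15.0) = -39.8 − (-25.220) = -14.580
Substitute f_D = 0.407 − f_B:
f_B·(-47.1 − -15.0) = -14.580 − 0.407×(-15.0) = -8.475
f_B = -8.475 / -32.1 = 0.2640

0.264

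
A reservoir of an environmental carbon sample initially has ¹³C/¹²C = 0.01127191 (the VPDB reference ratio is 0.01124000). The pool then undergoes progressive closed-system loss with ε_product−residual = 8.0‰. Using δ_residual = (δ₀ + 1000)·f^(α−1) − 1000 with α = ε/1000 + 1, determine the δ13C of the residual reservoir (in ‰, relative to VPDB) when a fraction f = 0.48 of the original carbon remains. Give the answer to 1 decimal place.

-3.0‰

δ₀ = (0.01127191/0.01124000 − 1)×1000 = (1.002839 − 1)×1000 = 2.839‰
α − 1 = ε/1000 = 0.0080
f^(α−1) = 0.48^(0.0080) = 0.994145
δ_res = (2.839 + 1000) × 0.994145 − 1000 = 996.968 − 1000 = -3.03‰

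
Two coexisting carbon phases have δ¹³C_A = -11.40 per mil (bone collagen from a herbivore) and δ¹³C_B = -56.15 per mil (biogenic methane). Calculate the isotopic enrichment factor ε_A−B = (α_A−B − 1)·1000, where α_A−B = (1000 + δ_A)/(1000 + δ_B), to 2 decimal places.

α_A−B = (1000 + -11.40) / (1000 + -56.15) = 988.60 / 943.85 = 1.047412
ε_A−B = (1.047412 − 1) × 1000 = 47.412 per mil
(The approximation ε ≈ δ_A − δ_B would give 44.75 per mil.)

47.41 per mil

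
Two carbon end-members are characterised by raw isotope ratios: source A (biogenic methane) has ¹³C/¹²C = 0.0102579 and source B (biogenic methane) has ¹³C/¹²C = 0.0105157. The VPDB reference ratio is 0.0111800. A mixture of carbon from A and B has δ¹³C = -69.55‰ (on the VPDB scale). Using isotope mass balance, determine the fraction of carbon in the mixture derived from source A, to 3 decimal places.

0.439

δ_A = (0.0102579/0.0111800 − 1)×1000 = (0.917522 − 1)×1000 = -82.478‰
δ_B = (0.0105157/0.0111800 − 1)×1000 = (0.940581 − 1)×1000 = -59.419‰
f_A = (δ_mix − δ_B)/(δ_A − δ_B) = (-69.55 − (-59.419))/(-82.478 − (-59.419))
f_A = -10.131 / -23.059 = 0.4394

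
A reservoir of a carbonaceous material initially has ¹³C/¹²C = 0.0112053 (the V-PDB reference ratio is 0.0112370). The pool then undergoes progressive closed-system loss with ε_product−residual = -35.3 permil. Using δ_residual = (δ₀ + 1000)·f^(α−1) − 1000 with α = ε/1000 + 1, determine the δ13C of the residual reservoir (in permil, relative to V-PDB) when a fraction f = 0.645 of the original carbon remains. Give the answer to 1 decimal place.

δ₀ = (0.0112053/0.0112370 − 1)×1000 = (0.997179 − 1)×1000 = -2.821 permil
α − 1 = ε/1000 = -0.0353
f^(α−1) = 0.645^(-0.0353) = 1.015600
δ_res = (-2.821 + 1000) × 1.015600 − 1000 = 1012.735 − 1000 = 12.73 permil

12.7 permil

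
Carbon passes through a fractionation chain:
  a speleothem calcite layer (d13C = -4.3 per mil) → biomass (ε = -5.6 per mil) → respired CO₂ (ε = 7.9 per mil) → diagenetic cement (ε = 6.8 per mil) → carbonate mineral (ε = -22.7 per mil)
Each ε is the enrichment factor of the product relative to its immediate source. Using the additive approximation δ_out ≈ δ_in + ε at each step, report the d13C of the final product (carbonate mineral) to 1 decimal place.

-17.9 per mil

step 1: δ ≈ -4.3 + (-5.6) = -9.9 per mil
step 2: δ ≈ -9.9 + (7.9) = -2.0 per mil
step 3: δ ≈ -2.0 + (6.8) = 4.8 per mil
step 4: δ ≈ 4.8 + (-22.7) = -17.9 per mil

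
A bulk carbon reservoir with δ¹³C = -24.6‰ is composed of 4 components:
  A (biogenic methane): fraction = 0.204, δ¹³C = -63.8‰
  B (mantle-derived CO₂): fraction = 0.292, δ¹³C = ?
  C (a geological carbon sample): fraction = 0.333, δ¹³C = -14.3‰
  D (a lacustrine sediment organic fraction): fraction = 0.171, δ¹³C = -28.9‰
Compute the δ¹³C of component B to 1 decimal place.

-6.4‰

Isotope mass balance: δ_bulk = Σ fᵢ·δᵢ.
-24.6 = 0.204×(-63.8) + 0.292×δ_B + 0.333×(-14.3) + 0.171×(-28.9)
0.292·δ_B = -24.6 − (-22.719) = -1.881
δ_B = -1.881 / 0.292 = -6.44‰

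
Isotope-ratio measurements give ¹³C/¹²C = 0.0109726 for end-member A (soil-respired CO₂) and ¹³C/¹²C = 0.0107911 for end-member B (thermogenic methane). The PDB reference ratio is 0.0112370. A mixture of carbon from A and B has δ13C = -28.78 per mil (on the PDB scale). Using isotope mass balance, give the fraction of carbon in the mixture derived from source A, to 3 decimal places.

δ_A = (0.0109726/0.0112370 − 1)×1000 = (0.976471 − 1)×1000 = -23.529 per mil
δ_B = (0.0107911/0.0112370 − 1)×1000 = (0.960319 − 1)×1000 = -39.681 per mil
f_A = (δ_mix − δ_B)/(δ_A − δ_B) = (-28.78 − (-39.681))/(-23.529 − (-39.681))
f_A = 10.901 / 16.152 = 0.6749

0.675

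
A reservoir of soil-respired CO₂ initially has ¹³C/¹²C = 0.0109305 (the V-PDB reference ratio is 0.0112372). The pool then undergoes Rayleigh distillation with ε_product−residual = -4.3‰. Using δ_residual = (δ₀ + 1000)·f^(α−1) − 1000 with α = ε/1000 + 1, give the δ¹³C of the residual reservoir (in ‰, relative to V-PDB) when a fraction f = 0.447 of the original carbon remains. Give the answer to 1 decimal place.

δ₀ = (0.0109305/0.0112372 − 1)×1000 = (0.972707 − 1)×1000 = -27.293‰
α − 1 = ε/1000 = -0.0043
f^(α−1) = 0.447^(-0.0043) = 1.003468
δ_res = (-27.293 + 1000) × 1.003468 − 1000 = 976.080 − 1000 = -23.92‰

-23.9‰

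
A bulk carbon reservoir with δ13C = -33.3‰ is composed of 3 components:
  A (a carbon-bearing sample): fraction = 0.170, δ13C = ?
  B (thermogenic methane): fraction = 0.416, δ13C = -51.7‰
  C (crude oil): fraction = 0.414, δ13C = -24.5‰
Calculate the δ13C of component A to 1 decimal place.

-9.7‰

Isotope mass balance: δ_bulk = Σ fᵢ·δᵢ.
-33.3 = 0.170×δ_A + 0.416×(-51.7) + 0.414×(-24.5)
0.170·δ_A = -33.3 − (-31.650) = -1.650
δ_A = -1.650 / 0.170 = -9.70‰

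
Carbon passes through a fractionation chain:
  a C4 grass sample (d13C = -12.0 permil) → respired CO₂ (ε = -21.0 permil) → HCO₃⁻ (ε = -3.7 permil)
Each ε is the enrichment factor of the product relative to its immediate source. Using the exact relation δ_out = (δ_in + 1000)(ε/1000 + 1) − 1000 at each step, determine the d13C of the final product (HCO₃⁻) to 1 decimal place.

step 1: δ = (-12.00 + 1000)·(-21.0/1000 + 1) − 1000 = -32.75 permil
step 2: δ = (-32.75 + 1000)·(-3.7/1000 + 1) − 1000 = -36.33 permil

-36.3 permil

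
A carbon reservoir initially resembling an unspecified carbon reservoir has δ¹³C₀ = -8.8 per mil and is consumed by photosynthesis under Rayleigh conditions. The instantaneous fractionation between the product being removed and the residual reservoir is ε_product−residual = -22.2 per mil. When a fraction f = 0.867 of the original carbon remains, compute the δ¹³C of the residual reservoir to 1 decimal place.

-5.7 per mil

Rayleigh residual: δ_res = (δ₀ + 1000)·f^(α−1) − 1000
α = ε/1000 + 1 = 0.97780, so α − 1 = -0.02220
f^(α−1) = 0.867^(-0.02220) = 1.003173
δ_res = (-8.8 + 1000) × 1.003173 − 1000 = 994.345 − 1000 = -5.65 per mil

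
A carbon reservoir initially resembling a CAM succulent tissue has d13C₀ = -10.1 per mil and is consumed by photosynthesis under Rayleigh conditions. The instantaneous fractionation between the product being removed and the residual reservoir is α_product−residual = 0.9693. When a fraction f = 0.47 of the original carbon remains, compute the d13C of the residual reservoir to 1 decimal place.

Rayleigh residual: δ_res = (δ₀ + 1000)·f^(α−1) − 1000
α − 1 = -0.03070
f^(α−1) = 0.47^(-0.03070) = 1.023450
δ_res = (-10.1 + 1000) × 1.023450 − 1000 = 1013.113 − 1000 = 13.11 per mil

13.1 per mil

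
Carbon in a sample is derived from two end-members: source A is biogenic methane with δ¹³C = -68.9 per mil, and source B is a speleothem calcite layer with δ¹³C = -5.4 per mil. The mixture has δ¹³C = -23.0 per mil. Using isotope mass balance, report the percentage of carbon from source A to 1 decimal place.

27.7%

δ_mix = f_A·δ_A + (1 − f_A)·δ_B  ⇒  f_A = (δ_mix − δ_B)/(δ_A − δ_B)
f_A = (-23.0 − (-5.4)) / (-68.9 − (-5.4))
f_A = -17.6 / -63.5 = 0.2772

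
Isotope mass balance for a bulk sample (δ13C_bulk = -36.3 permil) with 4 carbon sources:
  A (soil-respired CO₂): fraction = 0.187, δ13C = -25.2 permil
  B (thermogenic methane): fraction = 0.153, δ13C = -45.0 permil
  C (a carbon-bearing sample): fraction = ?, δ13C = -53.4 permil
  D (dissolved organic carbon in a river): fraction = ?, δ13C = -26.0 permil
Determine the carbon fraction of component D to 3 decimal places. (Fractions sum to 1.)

Let f_D and f_C be the unknown fractions; fractions sum to 1 so f_D + f_C = 0.660.
Mass balance: Σ fᵢ·δᵢ = δ_bulk ⇒ f_D·(-26.0) + f_C·(-53.4) = -36.3 − (-11.597) = -24.703
Substitute f_C = 0.660 − f_D:
f_D·(-26.0 − -53.4) = -24.703 − 0.660×(-53.4) = 10.541
f_D = 10.541 / 27.4 = 0.3847

0.385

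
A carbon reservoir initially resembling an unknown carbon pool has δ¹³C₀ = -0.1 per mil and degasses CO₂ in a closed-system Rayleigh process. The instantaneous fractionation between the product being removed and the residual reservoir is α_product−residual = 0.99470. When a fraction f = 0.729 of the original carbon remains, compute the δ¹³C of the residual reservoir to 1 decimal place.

Rayleigh residual: δ_res = (δ₀ + 1000)·f^(α−1) − 1000
α − 1 = -0.00530
f^(α−1) = 0.729^(-0.00530) = 1.001677
δ_res = (-0.1 + 1000) × 1.001677 − 1000 = 1001.576 − 1000 = 1.58 per mil

1.6 per mil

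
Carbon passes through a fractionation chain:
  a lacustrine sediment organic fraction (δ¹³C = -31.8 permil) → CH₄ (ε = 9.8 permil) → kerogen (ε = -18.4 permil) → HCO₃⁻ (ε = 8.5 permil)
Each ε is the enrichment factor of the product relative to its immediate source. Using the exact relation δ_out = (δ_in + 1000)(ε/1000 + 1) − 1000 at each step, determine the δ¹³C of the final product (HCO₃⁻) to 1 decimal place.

step 1: δ = (-31.80 + 1000)·(9.8/1000 + 1) − 1000 = -22.31 permil
step 2: δ = (-22.31 + 1000)·(-18.4/1000 + 1) − 1000 = -40.30 permil
step 3: δ = (-40.30 + 1000)·(8.5/1000 + 1) − 1000 = -32.14 permil

-32.1 permil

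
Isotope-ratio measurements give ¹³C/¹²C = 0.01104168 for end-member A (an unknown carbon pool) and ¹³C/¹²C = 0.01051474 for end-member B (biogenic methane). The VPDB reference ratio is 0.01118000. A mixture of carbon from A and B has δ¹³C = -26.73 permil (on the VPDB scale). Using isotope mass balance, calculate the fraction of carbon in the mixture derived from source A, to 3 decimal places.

0.695

δ_A = (0.01104168/0.01118000 − 1)×1000 = (0.987628 − 1)×1000 = -12.372 permil
δ_B = (0.01051474/0.01118000 − 1)×1000 = (0.940496 − 1)×1000 = -59.504 permil
f_A = (δ_mix − δ_B)/(δ_A − δ_B) = (-26.73 − (-59.504))/(-12.372 − (-59.504))
f_A = 32.774 / 47.132 = 0.6954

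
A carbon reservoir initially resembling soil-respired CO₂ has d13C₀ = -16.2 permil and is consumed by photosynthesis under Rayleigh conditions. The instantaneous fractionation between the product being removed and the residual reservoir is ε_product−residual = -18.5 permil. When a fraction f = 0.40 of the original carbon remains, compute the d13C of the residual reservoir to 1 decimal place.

0.6 permil

Rayleigh residual: δ_res = (δ₀ + 1000)·f^(α−1) − 1000
α = ε/1000 + 1 = 0.98150, so α − 1 = -0.01850
f^(α−1) = 0.40^(-0.01850) = 1.017096
δ_res = (-16.2 + 1000) × 1.017096 − 1000 = 1000.619 − 1000 = 0.62 permil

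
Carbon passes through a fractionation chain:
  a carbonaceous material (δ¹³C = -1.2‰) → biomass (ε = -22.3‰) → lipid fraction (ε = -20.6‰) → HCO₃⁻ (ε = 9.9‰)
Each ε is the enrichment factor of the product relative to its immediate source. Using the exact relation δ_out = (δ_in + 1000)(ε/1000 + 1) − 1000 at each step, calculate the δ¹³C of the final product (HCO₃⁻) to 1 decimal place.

-34.1‰

step 1: δ = (-1.20 + 1000)·(-22.3/1000 + 1) − 1000 = -23.47‰
step 2: δ = (-23.47 + 1000)·(-20.6/1000 + 1) − 1000 = -43.59‰
step 3: δ = (-43.59 + 1000)·(9.9/1000 + 1) − 1000 = -34.12‰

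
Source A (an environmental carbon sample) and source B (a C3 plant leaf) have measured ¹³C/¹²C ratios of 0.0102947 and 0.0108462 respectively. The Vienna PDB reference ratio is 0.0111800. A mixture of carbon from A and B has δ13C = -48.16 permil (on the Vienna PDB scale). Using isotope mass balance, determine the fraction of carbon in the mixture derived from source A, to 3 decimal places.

0.371

δ_A = (0.0102947/0.0111800 − 1)×1000 = (0.920814 − 1)×1000 = -79.186 permil
δ_B = (0.0108462/0.0111800 − 1)×1000 = (0.970143 − 1)×1000 = -29.857 permil
f_A = (δ_mix − δ_B)/(δ_A − δ_B) = (-48.16 − (-29.857))/(-79.186 − (-29.857))
f_A = -18.303 / -49.329 = 0.3710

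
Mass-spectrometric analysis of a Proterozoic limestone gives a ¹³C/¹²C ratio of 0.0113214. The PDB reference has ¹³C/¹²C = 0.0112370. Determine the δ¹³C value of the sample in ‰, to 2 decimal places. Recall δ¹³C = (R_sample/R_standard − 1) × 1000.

7.51‰

δ¹³C = (R_sample / R_standard − 1) × 1000
R_sample / R_standard = 0.0113214 / 0.0112370 = 1.007511
δ¹³C = (1.007511 − 1) × 1000 = 7.511‰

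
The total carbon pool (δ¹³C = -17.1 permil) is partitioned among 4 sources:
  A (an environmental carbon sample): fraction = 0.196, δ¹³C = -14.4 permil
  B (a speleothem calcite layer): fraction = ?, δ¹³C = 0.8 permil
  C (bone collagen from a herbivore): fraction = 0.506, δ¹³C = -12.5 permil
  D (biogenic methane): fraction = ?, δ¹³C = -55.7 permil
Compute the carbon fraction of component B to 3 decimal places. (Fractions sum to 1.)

Let f_B and f_D be the unknown fractions; fractions sum to 1 so f_B + f_D = 0.298.
Mass balance: Σ fᵢ·δᵢ = δ_bulk ⇒ f_B·(0.8) + f_D·(-55.7) = -17.1 − (-9.147) = -7.953
Substitute f_D = 0.298 − f_B:
f_B·(0.8 − -55.7) = -7.953 − 0.298×(-55.7) = 8.646
f_B = 8.646 / 56.5 = 0.1530

0.153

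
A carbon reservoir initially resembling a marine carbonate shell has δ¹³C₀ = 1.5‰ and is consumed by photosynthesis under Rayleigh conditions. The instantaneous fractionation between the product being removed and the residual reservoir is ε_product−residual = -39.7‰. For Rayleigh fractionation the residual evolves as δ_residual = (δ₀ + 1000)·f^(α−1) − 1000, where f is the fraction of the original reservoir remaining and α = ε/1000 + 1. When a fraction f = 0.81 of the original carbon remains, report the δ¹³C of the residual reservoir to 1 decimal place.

9.9‰

Rayleigh residual: δ_res = (δ₀ + 1000)·f^(α−1) − 1000
α = ε/1000 + 1 = 0.96030, so α − 1 = -0.03970
f^(α−1) = 0.81^(-0.03970) = 1.008401
δ_res = (1.5 + 1000) × 1.008401 − 1000 = 1009.913 − 1000 = 9.91‰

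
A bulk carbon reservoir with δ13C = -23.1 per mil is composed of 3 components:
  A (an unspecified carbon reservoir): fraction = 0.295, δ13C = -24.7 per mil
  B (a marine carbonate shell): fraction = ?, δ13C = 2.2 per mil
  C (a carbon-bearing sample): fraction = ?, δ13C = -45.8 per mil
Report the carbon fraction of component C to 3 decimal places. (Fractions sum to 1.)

Let f_C and f_B be the unknown fractions; fractions sum to 1 so f_C + f_B = 0.705.
Mass balance: Σ fᵢ·δᵢ = δ_bulk ⇒ f_C·(-45.8) + f_B·(2.2) = -23.1 − (-7.286) = -15.814
Substitute f_B = 0.705 − f_C:
f_C·(-45.8 − 2.2) = -15.814 − 0.705×(2.2) = -17.364
f_C = -17.364 / -48.0 = 0.3618

0.362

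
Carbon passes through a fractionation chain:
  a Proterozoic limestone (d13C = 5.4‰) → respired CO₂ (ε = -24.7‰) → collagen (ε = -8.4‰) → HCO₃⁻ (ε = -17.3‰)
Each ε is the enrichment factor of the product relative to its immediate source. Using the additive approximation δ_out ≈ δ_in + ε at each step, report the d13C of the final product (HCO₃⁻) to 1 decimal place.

-45.0‰

step 1: δ ≈ 5.4 + (-24.7) = -19.3‰
step 2: δ ≈ -19.3 + (-8.4) = -27.7‰
step 3: δ ≈ -27.7 + (-17.3) = -45.0‰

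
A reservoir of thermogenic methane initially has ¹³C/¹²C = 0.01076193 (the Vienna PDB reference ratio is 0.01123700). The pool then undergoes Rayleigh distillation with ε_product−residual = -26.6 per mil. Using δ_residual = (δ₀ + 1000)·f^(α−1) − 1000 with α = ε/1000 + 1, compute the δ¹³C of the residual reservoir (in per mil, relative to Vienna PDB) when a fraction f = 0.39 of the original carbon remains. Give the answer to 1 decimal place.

-18.0 per mil

δ₀ = (0.01076193/0.01123700 − 1)×1000 = (0.957723 − 1)×1000 = -42.277 per mil
α − 1 = ε/1000 = -0.0266
f^(α−1) = 0.39^(-0.0266) = 1.025363
δ_res = (-42.277 + 1000) × 1.025363 − 1000 = 982.014 − 1000 = -17.99 per mil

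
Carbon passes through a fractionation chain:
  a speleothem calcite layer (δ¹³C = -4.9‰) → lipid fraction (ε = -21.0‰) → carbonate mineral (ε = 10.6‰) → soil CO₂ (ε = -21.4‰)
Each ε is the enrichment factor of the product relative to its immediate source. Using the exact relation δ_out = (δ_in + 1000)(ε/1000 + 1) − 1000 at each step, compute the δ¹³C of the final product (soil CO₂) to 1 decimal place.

step 1: δ = (-4.90 + 1000)·(-21.0/1000 + 1) − 1000 = -25.80‰
step 2: δ = (-25.80 + 1000)·(10.6/1000 + 1) − 1000 = -15.47‰
step 3: δ = (-15.47 + 1000)·(-21.4/1000 + 1) − 1000 = -36.54‰

-36.5‰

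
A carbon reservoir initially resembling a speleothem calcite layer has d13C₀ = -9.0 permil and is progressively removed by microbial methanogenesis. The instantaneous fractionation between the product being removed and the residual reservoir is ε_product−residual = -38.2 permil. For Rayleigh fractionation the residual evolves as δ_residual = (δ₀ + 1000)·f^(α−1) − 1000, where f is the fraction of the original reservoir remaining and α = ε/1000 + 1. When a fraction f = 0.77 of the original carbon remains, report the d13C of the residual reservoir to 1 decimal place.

Rayleigh residual: δ_res = (δ₀ + 1000)·f^(α−1) − 1000
α = ε/1000 + 1 = 0.96180, so α − 1 = -0.03820
f^(α−1) = 0.77^(-0.03820) = 1.010034
δ_res = (-9.0 + 1000) × 1.010034 − 1000 = 1000.944 − 1000 = 0.94 permil

0.9 permil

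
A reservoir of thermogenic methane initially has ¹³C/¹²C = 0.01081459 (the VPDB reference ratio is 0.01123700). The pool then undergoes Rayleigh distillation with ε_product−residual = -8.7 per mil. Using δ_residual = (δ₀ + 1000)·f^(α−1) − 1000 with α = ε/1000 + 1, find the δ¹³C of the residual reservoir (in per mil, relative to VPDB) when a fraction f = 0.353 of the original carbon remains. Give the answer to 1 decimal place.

-28.8 per mil

δ₀ = (0.01081459/0.01123700 − 1)×1000 = (0.962409 − 1)×1000 = -37.591 per mil
α − 1 = ε/1000 = -0.0087
f^(α−1) = 0.353^(-0.0087) = 1.009100
δ_res = (-37.591 + 1000) × 1.009100 − 1000 = 971.167 − 1000 = -28.83 per mil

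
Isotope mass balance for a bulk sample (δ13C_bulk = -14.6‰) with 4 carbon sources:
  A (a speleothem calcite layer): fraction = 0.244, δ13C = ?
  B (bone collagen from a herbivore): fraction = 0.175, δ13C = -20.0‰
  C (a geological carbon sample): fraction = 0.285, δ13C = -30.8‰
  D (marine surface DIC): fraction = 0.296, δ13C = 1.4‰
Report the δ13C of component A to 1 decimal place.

Isotope mass balance: δ_bulk = Σ fᵢ·δᵢ.
-14.6 = 0.244×δ_A + 0.175×(-20.0) + 0.285×(-30.8) + 0.296×(1.4)
0.244·δ_A = -14.6 − (-11.864) = -2.736
δ_A = -2.736 / 0.244 = -11.21‰

-11.2‰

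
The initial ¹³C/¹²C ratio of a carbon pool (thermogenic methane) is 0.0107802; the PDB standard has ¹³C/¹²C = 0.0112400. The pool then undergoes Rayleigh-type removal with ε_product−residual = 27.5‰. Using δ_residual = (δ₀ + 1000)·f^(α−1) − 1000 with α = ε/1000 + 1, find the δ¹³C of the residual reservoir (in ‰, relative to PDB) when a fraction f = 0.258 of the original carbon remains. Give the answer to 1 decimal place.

-76.0‰

δ₀ = (0.0107802/0.0112400 − 1)×1000 = (0.959093 − 1)×1000 = -40.907‰
α − 1 = ε/1000 = 0.0275
f^(α−1) = 0.258^(0.0275) = 0.963429
δ_res = (-40.907 + 1000) × 0.963429 − 1000 = 924.017 − 1000 = -75.98‰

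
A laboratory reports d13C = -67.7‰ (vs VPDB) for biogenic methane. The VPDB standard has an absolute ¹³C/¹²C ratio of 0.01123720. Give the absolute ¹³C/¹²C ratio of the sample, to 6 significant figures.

0.0104764

R_sample = R_standard × (d13C/1000 + 1)
R_sample = 0.01123720 × (-67.7/1000 + 1) = 0.01123720 × 0.932300
R_sample = 0.0104764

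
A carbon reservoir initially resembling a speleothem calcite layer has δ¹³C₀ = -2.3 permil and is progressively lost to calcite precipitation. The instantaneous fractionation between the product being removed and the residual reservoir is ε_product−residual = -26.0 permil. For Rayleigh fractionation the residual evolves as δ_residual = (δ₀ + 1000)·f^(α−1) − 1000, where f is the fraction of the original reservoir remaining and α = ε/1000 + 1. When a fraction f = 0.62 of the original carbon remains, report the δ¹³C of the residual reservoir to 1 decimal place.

10.2 permil

Rayleigh residual: δ_res = (δ₀ + 1000)·f^(α−1) − 1000
α = ε/1000 + 1 = 0.97400, so α − 1 = -0.02600
f^(α−1) = 0.62^(-0.02600) = 1.012506
δ_res = (-2.3 + 1000) × 1.012506 − 1000 = 1010.178 − 1000 = 10.18 permil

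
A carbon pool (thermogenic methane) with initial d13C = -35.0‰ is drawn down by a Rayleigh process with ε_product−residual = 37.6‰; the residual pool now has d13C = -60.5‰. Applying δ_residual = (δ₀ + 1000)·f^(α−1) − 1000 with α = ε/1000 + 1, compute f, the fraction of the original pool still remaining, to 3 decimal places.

α − 1 = ε/1000 = 0.0376
(δ_res + 1000)/(δ₀ + 1000) = (-60.5 + 1000)/(-35.0 + 1000) = 939.5/965.0 = 0.973575
f = 0.973575^(1/0.0376) = exp(ln(0.973575)/0.0376) = exp(-0.02678/0.0376)
f = exp(-0.7122) = 0.4905

0.491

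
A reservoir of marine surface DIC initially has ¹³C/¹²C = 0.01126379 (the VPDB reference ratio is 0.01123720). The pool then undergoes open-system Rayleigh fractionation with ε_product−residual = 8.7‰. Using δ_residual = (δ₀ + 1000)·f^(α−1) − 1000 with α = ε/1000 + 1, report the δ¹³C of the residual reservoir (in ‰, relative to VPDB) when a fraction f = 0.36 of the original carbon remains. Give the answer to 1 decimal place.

δ₀ = (0.01126379/0.01123720 − 1)×1000 = (1.002366 − 1)×1000 = 2.366‰
α − 1 = ε/1000 = 0.0087
f^(α−1) = 0.36^(0.0087) = 0.991151
δ_res = (2.366 + 1000) × 0.991151 − 1000 = 993.496 − 1000 = -6.50‰

-6.5‰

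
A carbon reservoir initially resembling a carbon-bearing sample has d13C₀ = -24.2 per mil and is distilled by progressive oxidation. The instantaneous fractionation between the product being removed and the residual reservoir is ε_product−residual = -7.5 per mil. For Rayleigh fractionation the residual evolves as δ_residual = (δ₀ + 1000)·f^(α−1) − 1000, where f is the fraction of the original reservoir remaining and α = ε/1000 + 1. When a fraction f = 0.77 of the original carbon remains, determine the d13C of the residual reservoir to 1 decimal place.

Rayleigh residual: δ_res = (δ₀ + 1000)·f^(α−1) − 1000
α = ε/1000 + 1 = 0.99250, so α − 1 = -0.00750
f^(α−1) = 0.77^(-0.00750) = 1.001962
δ_res = (-24.2 + 1000) × 1.001962 − 1000 = 977.715 − 1000 = -22.29 per mil

-22.3 per mil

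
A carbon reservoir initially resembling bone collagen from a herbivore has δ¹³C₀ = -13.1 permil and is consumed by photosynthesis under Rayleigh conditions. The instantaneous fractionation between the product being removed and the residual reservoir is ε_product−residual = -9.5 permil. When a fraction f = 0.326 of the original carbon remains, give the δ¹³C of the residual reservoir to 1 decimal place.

Rayleigh residual: δ_res = (δ₀ + 1000)·f^(α−1) − 1000
α = ε/1000 + 1 = 0.99050, so α − 1 = -0.00950
f^(α−1) = 0.326^(-0.00950) = 1.010705
δ_res = (-13.1 + 1000) × 1.010705 − 1000 = 997.465 − 1000 = -2.54 permil

-2.5 permil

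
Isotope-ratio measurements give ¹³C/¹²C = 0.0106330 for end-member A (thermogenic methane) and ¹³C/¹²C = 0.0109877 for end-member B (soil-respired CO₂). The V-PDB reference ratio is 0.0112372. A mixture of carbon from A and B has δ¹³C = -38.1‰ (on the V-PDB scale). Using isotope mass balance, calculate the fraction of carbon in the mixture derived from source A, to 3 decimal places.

0.504

δ_A = (0.0106330/0.0112372 − 1)×1000 = (0.946232 − 1)×1000 = -53.768‰
δ_B = (0.0109877/0.0112372 − 1)×1000 = (0.977797 − 1)×1000 = -22.203‰
f_A = (δ_mix − δ_B)/(δ_A − δ_B) = (-38.1 − (-22.203))/(-53.768 − (-22.203))
f_A = -15.897 / -31.565 = 0.5036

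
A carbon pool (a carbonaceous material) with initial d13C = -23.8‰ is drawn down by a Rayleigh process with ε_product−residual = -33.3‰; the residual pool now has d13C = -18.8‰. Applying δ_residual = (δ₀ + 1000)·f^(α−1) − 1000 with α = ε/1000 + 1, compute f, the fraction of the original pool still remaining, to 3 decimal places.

α − 1 = ε/1000 = -0.0333
(δ_res + 1000)/(δ₀ + 1000) = (-18.8 + 1000)/(-23.8 + 1000) = 981.2/976.2 = 1.005122
f = 1.005122^(1/-0.0333) = exp(ln(1.005122)/-0.0333) = exp(0.00511/-0.0333)
f = exp(-0.1534) = 0.8578

0.858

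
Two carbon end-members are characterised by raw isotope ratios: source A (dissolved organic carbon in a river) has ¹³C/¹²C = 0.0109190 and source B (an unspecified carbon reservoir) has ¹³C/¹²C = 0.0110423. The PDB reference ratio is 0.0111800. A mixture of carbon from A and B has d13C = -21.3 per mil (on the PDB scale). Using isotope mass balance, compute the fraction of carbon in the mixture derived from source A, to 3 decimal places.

0.815

δ_A = (0.0109190/0.0111800 − 1)×1000 = (0.976655 − 1)×1000 = -23.345 per mil
δ_B = (0.0110423/0.0111800 − 1)×1000 = (0.987683 − 1)×1000 = -12.317 per mil
f_A = (δ_mix − δ_B)/(δ_A − δ_B) = (-21.3 − (-12.317))/(-23.345 − (-12.317))
f_A = -8.983 / -11.029 = 0.8145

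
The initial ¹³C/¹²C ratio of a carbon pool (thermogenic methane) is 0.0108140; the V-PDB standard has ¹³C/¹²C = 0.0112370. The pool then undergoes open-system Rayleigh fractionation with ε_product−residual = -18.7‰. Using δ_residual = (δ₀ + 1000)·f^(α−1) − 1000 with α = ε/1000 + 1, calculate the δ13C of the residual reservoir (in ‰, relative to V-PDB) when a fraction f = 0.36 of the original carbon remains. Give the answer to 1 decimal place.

δ₀ = (0.0108140/0.0112370 − 1)×1000 = (0.962357 − 1)×1000 = -37.643‰
α − 1 = ε/1000 = -0.0187
f^(α−1) = 0.36^(-0.0187) = 1.019289
δ_res = (-37.643 + 1000) × 1.019289 − 1000 = 980.919 − 1000 = -19.08‰

-19.1‰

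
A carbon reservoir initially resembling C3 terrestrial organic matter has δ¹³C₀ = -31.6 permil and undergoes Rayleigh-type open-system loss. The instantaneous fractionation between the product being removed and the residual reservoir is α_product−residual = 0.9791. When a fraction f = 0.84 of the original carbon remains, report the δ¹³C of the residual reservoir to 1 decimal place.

-28.1 permil

Rayleigh residual: δ_res = (δ₀ + 1000)·f^(α−1) − 1000
α − 1 = -0.02090
f^(α−1) = 0.84^(-0.02090) = 1.003651
δ_res = (-31.6 + 1000) × 1.003651 − 1000 = 971.935 − 1000 = -28.06 permil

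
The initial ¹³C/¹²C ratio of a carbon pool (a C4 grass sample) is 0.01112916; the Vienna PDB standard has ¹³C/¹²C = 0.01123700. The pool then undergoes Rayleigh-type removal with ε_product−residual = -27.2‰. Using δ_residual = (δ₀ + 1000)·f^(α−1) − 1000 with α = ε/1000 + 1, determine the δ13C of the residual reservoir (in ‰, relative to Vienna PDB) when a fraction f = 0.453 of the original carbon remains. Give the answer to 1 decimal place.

δ₀ = (0.01112916/0.01123700 − 1)×1000 = (0.990403 − 1)×1000 = -9.597‰
α − 1 = ε/1000 = -0.0272
f^(α−1) = 0.453^(-0.0272) = 1.021772
δ_res = (-9.597 + 1000) × 1.021772 − 1000 = 1011.966 − 1000 = 11.97‰

12.0‰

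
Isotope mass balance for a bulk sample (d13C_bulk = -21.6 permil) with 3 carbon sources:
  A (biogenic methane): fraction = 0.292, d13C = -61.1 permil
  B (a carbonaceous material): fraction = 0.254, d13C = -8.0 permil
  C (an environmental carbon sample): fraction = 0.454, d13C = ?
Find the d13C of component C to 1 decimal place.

Isotope mass balance: δ_bulk = Σ fᵢ·δᵢ.
-21.6 = 0.292×(-61.1) + 0.254×(-8.0) + 0.454×δ_C
0.454·δ_C = -21.6 − (-19.873) = -1.727
δ_C = -1.727 / 0.454 = -3.80 permil

-3.8 permil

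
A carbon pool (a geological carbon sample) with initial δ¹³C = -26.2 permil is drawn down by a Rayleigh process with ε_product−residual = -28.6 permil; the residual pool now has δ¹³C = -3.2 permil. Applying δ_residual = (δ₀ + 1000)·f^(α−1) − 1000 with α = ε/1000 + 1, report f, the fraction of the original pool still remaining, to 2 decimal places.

0.44

α − 1 = ε/1000 = -0.0286
(δ_res + 1000)/(δ₀ + 1000) = (-3.2 + 1000)/(-26.2 + 1000) = 996.8/973.8 = 1.023619
f = 1.023619^(1/-0.0286) = exp(ln(1.023619)/-0.0286) = exp(0.02334/-0.0286)
f = exp(-0.8162) = 0.4421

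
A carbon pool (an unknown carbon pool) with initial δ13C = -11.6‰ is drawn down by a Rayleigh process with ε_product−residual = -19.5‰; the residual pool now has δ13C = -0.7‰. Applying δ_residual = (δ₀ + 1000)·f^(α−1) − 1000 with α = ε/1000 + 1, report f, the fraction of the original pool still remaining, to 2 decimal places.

α − 1 = ε/1000 = -0.0195
(δ_res + 1000)/(δ₀ + 1000) = (-0.7 + 1000)/(-11.6 + 1000) = 999.3/988.4 = 1.011028
f = 1.011028^(1/-0.0195) = exp(ln(1.011028)/-0.0195) = exp(0.01097/-0.0195)
f = exp(-0.5624) = 0.5698

0.57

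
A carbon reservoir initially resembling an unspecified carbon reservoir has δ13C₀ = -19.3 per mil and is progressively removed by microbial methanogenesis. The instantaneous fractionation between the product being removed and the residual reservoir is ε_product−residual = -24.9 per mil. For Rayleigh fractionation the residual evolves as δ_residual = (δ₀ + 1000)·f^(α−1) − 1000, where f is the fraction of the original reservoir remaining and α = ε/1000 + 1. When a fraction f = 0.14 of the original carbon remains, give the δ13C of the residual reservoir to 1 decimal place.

29.9 per mil

Rayleigh residual: δ_res = (δ₀ + 1000)·f^(α−1) − 1000
α = ε/1000 + 1 = 0.97510, so α − 1 = -0.02490
f^(α−1) = 0.14^(-0.02490) = 1.050174
δ_res = (-19.3 + 1000) × 1.050174 − 1000 = 1029.906 − 1000 = 29.91 per mil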